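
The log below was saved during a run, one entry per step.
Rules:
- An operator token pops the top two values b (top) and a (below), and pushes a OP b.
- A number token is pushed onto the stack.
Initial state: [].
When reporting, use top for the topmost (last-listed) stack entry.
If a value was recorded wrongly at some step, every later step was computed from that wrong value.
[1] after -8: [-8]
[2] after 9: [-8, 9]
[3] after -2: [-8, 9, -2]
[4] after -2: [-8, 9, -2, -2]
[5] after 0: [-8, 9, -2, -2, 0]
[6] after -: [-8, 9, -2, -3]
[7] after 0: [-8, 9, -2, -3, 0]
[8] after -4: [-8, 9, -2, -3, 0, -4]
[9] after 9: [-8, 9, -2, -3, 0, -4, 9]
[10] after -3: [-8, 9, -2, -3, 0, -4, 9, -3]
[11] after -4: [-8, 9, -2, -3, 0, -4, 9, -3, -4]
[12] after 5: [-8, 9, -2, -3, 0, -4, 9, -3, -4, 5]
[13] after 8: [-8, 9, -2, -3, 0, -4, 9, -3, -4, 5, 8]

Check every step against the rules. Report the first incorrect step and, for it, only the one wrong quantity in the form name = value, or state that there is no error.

step 6, top = -2

Recomputing the run from the initial state:
step 1: [-8]
step 2: [-8, 9]
step 3: [-8, 9, -2]
step 4: [-8, 9, -2, -2]
step 5: [-8, 9, -2, -2, 0]
step 6: [-8, 9, -2, -2]
step 7: [-8, 9, -2, -2, 0]
step 8: [-8, 9, -2, -2, 0, -4]
step 9: [-8, 9, -2, -2, 0, -4, 9]
step 10: [-8, 9, -2, -2, 0, -4, 9, -3]
step 11: [-8, 9, -2, -2, 0, -4, 9, -3, -4]
step 12: [-8, 9, -2, -2, 0, -4, 9, -3, -4, 5]
step 13: [-8, 9, -2, -2, 0, -4, 9, -3, -4, 5, 8]
The first disagreement with the log is at step 6, where the value should be top = -2.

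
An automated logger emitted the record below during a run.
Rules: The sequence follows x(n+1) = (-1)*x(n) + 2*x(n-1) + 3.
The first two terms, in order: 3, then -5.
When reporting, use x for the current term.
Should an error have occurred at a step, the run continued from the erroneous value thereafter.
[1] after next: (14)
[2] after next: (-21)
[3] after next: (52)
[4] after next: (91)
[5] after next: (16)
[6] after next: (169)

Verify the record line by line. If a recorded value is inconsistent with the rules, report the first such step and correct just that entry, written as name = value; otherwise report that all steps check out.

Recomputing the run from the initial state:
step 1: x = 14
step 2: x = -21
step 3: x = 52
step 4: x = -91
step 5: x = 198
step 6: x = -377
The first disagreement with the record is at step 4, where the value should be x = -91.

step 4, x = -91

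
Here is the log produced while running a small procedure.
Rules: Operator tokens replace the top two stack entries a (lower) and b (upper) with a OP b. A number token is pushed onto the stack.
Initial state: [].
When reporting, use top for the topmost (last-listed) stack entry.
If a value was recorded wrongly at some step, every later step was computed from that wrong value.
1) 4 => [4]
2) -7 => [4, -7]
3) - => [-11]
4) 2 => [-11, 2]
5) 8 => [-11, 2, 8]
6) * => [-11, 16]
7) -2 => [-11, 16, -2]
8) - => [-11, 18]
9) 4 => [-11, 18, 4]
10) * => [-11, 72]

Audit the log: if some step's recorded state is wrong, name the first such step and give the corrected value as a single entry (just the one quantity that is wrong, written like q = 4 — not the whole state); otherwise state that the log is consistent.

step 3, top = 11

Recomputing the run from the initial state:
step 1: [4]
step 2: [4, -7]
step 3: [11]
step 4: [11, 2]
step 5: [11, 2, 8]
step 6: [11, 16]
step 7: [11, 16, -2]
step 8: [11, 18]
step 9: [11, 18, 4]
step 10: [11, 72]
The first disagreement with the log is at step 3, where the value should be top = 11.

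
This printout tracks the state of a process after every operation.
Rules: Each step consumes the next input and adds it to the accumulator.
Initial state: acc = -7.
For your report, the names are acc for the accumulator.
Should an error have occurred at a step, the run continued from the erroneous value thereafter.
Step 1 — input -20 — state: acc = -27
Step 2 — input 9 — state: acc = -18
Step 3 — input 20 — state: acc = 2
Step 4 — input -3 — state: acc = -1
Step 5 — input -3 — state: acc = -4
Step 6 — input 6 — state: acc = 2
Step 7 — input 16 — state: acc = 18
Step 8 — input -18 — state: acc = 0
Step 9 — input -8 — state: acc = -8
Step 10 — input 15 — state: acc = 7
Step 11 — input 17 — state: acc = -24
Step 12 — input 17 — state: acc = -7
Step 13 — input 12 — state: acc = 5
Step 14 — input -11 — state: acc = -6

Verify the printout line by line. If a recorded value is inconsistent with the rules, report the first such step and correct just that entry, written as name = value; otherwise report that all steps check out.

step 1: acc = -7 + -20 = -27 -> consistent with the printout
step 2: acc = -27 + 9 = -18 -> verified
step 3: acc = -18 + 20 = 2 -> consistent with the printout
step 4: acc = 2 + -3 = -1 -> confirmed correct
step 5: acc = -1 + -3 = -4 -> agrees with the printout
step 6: acc = -4 + 6 = 2 -> same as recorded
step 7: acc = 2 + 16 = 18 -> consistent with the printout
step 8: acc = 18 + -18 = 0 -> no discrepancy
step 9: acc = 0 + -8 = -8 -> agrees with the printout
step 10: acc = -8 + 15 = 7 -> matches
step 11: acc = 7 + 17 = 24 -> the entry is off here
First incorrect step: 11; the correct value is acc = 24.

step 11, acc = 24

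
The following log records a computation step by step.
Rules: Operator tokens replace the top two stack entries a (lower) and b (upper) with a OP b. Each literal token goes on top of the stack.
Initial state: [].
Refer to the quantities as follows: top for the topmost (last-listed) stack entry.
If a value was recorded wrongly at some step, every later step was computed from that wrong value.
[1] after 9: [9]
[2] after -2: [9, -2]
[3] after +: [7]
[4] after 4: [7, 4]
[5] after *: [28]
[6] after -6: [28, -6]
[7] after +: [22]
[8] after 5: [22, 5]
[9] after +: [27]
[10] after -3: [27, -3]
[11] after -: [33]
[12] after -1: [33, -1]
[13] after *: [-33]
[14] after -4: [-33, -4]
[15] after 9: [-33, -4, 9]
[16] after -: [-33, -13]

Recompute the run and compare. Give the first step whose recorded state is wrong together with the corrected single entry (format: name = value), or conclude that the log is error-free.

Step 1: push 9: top = 9 — exactly as logged.
Step 2: push -2: top = -2 — confirmed correct.
Step 3: 9 + -2 = 7 — exactly as logged.
Step 4: push 4: top = 4 — in agreement.
Step 5: 7 * 4 = 28 — in agreement.
Step 6: push -6: top = -6 — exactly as logged.
Step 7: 28 + -6 = 22 — checks out.
Step 8: push 5: top = 5 — matches.
Step 9: 22 + 5 = 27 — checks out.
Step 10: push -3: top = -3 — agrees with the log.
Step 11: 27 - -3 = 30 — the log has a different value.
First deviation found at step 11; the corrected entry is top = 30.

step 11, top = 30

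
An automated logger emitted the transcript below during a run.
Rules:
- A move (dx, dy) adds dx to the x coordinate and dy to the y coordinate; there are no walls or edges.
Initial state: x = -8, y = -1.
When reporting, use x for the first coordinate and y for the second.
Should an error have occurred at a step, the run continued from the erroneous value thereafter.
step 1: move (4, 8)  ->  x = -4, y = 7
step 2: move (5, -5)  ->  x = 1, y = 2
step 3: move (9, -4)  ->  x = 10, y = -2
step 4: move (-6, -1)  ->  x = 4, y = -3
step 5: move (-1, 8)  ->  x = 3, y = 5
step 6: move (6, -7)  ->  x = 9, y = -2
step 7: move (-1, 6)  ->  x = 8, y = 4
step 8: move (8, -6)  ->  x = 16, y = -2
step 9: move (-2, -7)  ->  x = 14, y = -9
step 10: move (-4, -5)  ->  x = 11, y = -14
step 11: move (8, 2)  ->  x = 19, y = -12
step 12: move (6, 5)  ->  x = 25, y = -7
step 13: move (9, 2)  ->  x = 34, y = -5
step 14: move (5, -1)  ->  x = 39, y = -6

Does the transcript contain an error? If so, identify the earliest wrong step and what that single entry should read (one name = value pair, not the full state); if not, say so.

step 10, x = 10

Recomputing the run from the initial state:
step 1: x = -4, y = 7
step 2: x = 1, y = 2
step 3: x = 10, y = -2
step 4: x = 4, y = -3
step 5: x = 3, y = 5
step 6: x = 9, y = -2
step 7: x = 8, y = 4
step 8: x = 16, y = -2
step 9: x = 14, y = -9
step 10: x = 10, y = -14
step 11: x = 18, y = -12
step 12: x = 24, y = -7
step 13: x = 33, y = -5
step 14: x = 38, y = -6
The first disagreement with the transcript is at step 10, where the value should be x = 10.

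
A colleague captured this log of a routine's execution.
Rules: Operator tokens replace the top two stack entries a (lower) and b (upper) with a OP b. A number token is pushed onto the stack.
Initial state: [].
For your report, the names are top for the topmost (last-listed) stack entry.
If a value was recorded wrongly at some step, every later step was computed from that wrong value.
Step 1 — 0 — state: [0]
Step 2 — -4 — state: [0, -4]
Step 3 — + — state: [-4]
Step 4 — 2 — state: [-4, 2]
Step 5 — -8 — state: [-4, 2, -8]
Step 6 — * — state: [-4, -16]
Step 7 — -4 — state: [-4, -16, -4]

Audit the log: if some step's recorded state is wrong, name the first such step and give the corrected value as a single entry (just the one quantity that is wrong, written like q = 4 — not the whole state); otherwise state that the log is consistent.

no error

Recomputing the run from the initial state:
step 1: [0]
step 2: [0, -4]
step 3: [-4]
step 4: [-4, 2]
step 5: [-4, 2, -8]
step 6: [-4, -16]
step 7: [-4, -16, -4]
This matches the log at every step.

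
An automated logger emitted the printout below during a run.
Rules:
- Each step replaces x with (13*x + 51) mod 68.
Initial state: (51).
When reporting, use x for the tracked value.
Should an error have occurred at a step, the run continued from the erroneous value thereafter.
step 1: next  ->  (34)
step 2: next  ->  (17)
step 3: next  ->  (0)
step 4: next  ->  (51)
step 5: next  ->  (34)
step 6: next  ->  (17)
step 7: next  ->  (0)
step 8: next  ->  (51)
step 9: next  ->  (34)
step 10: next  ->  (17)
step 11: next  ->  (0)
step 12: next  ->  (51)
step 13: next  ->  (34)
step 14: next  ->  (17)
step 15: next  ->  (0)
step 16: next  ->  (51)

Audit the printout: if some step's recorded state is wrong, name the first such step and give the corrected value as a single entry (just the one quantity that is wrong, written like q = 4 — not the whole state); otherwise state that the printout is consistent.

no error

Step 1: x = (13*51 + 51) mod 68 = 34 — consistent with the printout.
Step 2: x = (13*34 + 51) mod 68 = 17 — consistent with the printout.
Step 3: x = (13*17 + 51) mod 68 = 0 — agrees with the printout.
Step 4: x = (13*0 + 51) mod 68 = 51 — consistent with the printout.
Step 5: x = (13*51 + 51) mod 68 = 34 — checks out.
Step 6: x = (13*34 + 51) mod 68 = 17 — no discrepancy.
Step 7: x = (13*17 + 51) mod 68 = 0 — agrees with the printout.
Step 8: x = (13*0 + 51) mod 68 = 51 — no discrepancy.
Step 9: x = (13*51 + 51) mod 68 = 34 — exactly as logged.
Step 10: x = (13*34 + 51) mod 68 = 17 — same as recorded.
Step 11: x = (13*17 + 51) mod 68 = 0 — no discrepancy.
Step 12: x = (13*0 + 51) mod 68 = 51 — agrees with the printout.
Step 13: x = (13*51 + 51) mod 68 = 34 — matches.
Step 14: x = (13*34 + 51) mod 68 = 17 — verified.
Step 15: x = (13*17 + 51) mod 68 = 0 — consistent with the printout.
Step 16: x = (13*0 + 51) mod 68 = 51 — confirmed correct.
The recomputation confirms every line.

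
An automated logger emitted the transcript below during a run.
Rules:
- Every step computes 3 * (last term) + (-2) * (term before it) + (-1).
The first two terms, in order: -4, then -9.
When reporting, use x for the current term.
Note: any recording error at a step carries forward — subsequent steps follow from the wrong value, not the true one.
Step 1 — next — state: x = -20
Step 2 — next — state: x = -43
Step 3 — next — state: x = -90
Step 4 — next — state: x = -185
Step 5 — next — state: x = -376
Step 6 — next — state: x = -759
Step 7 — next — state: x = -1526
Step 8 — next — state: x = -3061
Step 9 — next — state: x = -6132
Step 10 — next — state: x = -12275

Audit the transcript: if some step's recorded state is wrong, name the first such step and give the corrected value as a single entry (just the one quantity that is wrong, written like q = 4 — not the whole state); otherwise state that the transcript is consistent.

no error

1. x = 3*(-9) + (-2)*(-4) + (-1) = -20 (agrees with the transcript)
2. x = 3*(-20) + (-2)*(-9) + (-1) = -43 (confirmed correct)
3. x = 3*(-43) + (-2)*(-20) + (-1) = -90 (verified)
4. x = 3*(-90) + (-2)*(-43) + (-1) = -185 (exactly as logged)
5. x = 3*(-185) + (-2)*(-90) + (-1) = -376 (checks out)
6. x = 3*(-376) + (-2)*(-185) + (-1) = -759 (in agreement)
7. x = 3*(-759) + (-2)*(-376) + (-1) = -1526 (confirmed correct)
8. x = 3*(-1526) + (-2)*(-759) + (-1) = -3061 (in agreement)
9. x = 3*(-3061) + (-2)*(-1526) + (-1) = -6132 (agrees with the transcript)
10. x = 3*(-6132) + (-2)*(-3061) + (-1) = -12275 (confirmed correct)
All entries verified; no error found.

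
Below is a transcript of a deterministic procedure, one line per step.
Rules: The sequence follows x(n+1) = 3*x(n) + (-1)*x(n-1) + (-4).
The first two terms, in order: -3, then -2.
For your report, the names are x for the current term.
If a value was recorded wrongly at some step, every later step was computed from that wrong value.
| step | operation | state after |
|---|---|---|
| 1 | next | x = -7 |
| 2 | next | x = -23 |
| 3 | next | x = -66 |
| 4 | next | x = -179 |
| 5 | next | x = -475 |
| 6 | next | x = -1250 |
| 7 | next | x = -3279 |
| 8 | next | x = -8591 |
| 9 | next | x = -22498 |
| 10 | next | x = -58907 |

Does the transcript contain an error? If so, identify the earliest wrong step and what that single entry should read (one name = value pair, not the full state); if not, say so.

1. x = 3*(-2) + (-1)*(-3) + (-4) = -7 (exactly as logged)
2. x = 3*(-7) + (-1)*(-2) + (-4) = -23 (no discrepancy)
3. x = 3*(-23) + (-1)*(-7) + (-4) = -66 (confirmed correct)
4. x = 3*(-66) + (-1)*(-23) + (-4) = -179 (agrees with the transcript)
5. x = 3*(-179) + (-1)*(-66) + (-4) = -475 (agrees with the transcript)
6. x = 3*(-475) + (-1)*(-179) + (-4) = -1250 (in agreement)
7. x = 3*(-1250) + (-1)*(-475) + (-4) = -3279 (checks out)
8. x = 3*(-3279) + (-1)*(-1250) + (-4) = -8591 (verified)
9. x = 3*(-8591) + (-1)*(-3279) + (-4) = -22498 (in agreement)
10. x = 3*(-22498) + (-1)*(-8591) + (-4) = -58907 (exactly as logged)
Every step is consistent.

no error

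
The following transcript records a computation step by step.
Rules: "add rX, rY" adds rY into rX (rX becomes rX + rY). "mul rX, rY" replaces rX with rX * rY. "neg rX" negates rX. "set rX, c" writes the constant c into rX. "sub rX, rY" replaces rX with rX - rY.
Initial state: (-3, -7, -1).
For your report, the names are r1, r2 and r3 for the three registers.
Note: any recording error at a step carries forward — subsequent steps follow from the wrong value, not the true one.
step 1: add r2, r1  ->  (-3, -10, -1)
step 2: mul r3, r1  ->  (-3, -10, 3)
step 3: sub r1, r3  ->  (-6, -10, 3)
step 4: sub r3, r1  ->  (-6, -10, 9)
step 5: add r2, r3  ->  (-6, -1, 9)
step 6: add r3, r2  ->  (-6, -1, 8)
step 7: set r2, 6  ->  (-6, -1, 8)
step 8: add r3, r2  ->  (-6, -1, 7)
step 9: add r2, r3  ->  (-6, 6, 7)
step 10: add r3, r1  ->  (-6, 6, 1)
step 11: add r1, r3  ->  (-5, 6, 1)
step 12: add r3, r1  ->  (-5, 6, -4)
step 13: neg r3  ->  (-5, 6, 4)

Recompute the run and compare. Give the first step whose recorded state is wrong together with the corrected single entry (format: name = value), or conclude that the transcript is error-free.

step 7, r2 = 6

step 1: r2 = -7 + -3 = -10 -> consistent with the transcript
step 2: r3 = -1 * -3 = 3 -> same as recorded
step 3: r1 = -3 - 3 = -6 -> no discrepancy
step 4: r3 = 3 - -6 = 9 -> no discrepancy
step 5: r2 = -10 + 9 = -1 -> consistent with the transcript
step 6: r3 = 9 + -1 = 8 -> agrees with the transcript
step 7: r2 = 6 -> a discrepancy with the transcript
So the first discrepancy is step 7, where the right value is r2 = 6.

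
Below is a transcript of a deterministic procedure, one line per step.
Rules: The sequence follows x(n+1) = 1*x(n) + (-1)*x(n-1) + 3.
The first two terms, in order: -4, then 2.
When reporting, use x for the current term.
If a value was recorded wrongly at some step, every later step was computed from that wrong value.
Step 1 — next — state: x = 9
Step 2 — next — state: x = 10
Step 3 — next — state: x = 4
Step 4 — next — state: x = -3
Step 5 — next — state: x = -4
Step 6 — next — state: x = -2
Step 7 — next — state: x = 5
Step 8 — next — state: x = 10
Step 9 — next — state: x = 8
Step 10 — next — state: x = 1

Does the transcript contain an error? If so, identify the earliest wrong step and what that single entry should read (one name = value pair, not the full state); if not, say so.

step 6, x = 2

step 1: x = 1*(2) + (-1)*(-4) + (3) = 9 -> matches
step 2: x = 1*(9) + (-1)*(2) + (3) = 10 -> verified
step 3: x = 1*(10) + (-1)*(9) + (3) = 4 -> no discrepancy
step 4: x = 1*(4) + (-1)*(10) + (3) = -3 -> same as recorded
step 5: x = 1*(-3) + (-1)*(4) + (3) = -4 -> consistent with the transcript
step 6: x = 1*(-4) + (-1)*(-3) + (3) = 2 -> a discrepancy with the transcript
First incorrect step: 6; the correct value is x = 2.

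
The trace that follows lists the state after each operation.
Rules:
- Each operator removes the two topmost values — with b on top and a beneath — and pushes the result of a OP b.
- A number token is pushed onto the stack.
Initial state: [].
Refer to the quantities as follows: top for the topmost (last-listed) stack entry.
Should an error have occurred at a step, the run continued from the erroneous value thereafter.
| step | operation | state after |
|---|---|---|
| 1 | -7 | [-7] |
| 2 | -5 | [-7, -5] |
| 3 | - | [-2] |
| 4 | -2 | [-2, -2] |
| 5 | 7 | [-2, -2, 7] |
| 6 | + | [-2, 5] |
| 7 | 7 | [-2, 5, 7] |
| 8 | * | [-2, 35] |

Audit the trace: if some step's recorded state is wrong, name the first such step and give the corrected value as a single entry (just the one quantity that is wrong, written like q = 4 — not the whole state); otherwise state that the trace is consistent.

no error

Step 1: push -7: top = -7 — same as recorded.
Step 2: push -5: top = -5 — matches.
Step 3: -7 - -5 = -2 — agrees with the trace.
Step 4: push -2: top = -2 — same as recorded.
Step 5: push 7: top = 7 — no discrepancy.
Step 6: -2 + 7 = 5 — same as recorded.
Step 7: push 7: top = 7 — in agreement.
Step 8: 5 * 7 = 35 — matches.
All entries verified; no error found.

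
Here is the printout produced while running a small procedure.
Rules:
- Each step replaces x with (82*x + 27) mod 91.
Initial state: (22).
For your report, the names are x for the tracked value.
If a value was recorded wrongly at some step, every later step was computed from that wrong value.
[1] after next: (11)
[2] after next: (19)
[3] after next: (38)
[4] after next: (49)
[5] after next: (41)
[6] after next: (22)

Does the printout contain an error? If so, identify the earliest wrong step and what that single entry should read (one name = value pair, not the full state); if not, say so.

no error

Recomputing the run from the initial state:
step 1: x = 11
step 2: x = 19
step 3: x = 38
step 4: x = 49
step 5: x = 41
step 6: x = 22
This matches the printout at every step.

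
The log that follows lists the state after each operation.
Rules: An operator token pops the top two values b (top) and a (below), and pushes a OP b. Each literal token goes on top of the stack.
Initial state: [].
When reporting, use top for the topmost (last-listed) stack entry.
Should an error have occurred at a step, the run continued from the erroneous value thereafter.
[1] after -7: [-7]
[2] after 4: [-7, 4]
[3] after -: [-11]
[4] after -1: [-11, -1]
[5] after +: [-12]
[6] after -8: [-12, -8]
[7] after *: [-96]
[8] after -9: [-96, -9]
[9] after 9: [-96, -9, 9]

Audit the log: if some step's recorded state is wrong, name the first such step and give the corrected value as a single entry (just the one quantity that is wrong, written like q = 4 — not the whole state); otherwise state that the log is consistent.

Step 1: push -7: top = -7 — verified.
Step 2: push 4: top = 4 — no discrepancy.
Step 3: -7 - 4 = -11 — agrees with the log.
Step 4: push -1: top = -1 — same as recorded.
Step 5: -11 + -1 = -12 — agrees with the log.
Step 6: push -8: top = -8 — matches.
Step 7: -12 * -8 = 96 — the entry is off here.
The earliest wrong entry is at step 7: it should read top = 96.

step 7, top = 96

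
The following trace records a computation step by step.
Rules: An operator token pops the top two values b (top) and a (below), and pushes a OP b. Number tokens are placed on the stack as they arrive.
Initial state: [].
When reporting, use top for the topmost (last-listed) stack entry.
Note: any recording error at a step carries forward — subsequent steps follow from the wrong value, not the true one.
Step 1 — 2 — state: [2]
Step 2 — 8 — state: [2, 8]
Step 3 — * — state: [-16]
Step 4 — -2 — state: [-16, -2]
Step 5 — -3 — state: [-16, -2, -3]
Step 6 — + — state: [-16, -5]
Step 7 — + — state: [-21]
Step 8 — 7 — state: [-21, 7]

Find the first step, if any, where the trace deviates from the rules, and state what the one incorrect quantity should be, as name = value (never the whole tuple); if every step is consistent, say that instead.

step 3, top = 16

1. push 2: top = 2 (consistent with the trace)
2. push 8: top = 8 (same as recorded)
3. 2 * 8 = 16 (the trace has a different value)
First incorrect step: 3; the correct value is top = 16.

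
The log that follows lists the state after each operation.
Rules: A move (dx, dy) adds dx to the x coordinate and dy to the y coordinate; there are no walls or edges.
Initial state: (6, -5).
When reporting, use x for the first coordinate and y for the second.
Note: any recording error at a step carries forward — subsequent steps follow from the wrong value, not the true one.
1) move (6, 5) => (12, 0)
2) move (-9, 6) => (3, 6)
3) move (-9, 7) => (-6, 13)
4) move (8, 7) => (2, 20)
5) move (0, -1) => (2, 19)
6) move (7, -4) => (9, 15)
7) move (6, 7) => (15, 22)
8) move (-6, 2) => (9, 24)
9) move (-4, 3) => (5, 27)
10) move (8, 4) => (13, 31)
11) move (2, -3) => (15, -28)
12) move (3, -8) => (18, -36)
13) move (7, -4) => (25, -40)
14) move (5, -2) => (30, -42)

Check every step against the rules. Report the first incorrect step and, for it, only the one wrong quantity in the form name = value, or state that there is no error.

step 1: x = 6 + (6) = 12, y = -5 + (5) = 0 -> consistent with the log
step 2: x = 12 + (-9) = 3, y = 0 + (6) = 6 -> verified
step 3: x = 3 + (-9) = -6, y = 6 + (7) = 13 -> same as recorded
step 4: x = -6 + (8) = 2, y = 13 + (7) = 20 -> exactly as logged
step 5: x = 2 + (0) = 2, y = 20 + (-1) = 19 -> in agreement
step 6: x = 2 + (7) = 9, y = 19 + (-4) = 15 -> checks out
step 7: x = 9 + (6) = 15, y = 15 + (7) = 22 -> same as recorded
step 8: x = 15 + (-6) = 9, y = 22 + (2) = 24 -> matches
step 9: x = 9 + (-4) = 5, y = 24 + (3) = 27 -> verified
step 10: x = 5 + (8) = 13, y = 27 + (4) = 31 -> same as recorded
step 11: x = 13 + (2) = 15, y = 31 + (-3) = 28 -> a discrepancy with the log
Step 11 is the first one off; corrected, y = 28.

step 11, y = 28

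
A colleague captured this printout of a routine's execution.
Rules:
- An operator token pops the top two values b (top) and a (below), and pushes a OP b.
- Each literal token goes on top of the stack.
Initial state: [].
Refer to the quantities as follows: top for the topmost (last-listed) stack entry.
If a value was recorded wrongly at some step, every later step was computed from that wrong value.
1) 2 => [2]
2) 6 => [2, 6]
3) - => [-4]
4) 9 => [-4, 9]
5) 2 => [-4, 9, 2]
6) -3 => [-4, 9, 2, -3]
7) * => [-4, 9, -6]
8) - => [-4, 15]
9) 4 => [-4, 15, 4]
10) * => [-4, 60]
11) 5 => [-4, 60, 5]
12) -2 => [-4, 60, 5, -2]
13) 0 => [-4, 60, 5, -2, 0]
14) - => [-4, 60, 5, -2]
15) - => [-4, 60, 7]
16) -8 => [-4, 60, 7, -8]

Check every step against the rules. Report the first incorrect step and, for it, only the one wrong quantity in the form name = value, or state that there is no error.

no error

Recomputing the run from the initial state:
step 1: [2]
step 2: [2, 6]
step 3: [-4]
step 4: [-4, 9]
step 5: [-4, 9, 2]
step 6: [-4, 9, 2, -3]
step 7: [-4, 9, -6]
step 8: [-4, 15]
step 9: [-4, 15, 4]
step 10: [-4, 60]
step 11: [-4, 60, 5]
step 12: [-4, 60, 5, -2]
step 13: [-4, 60, 5, -2, 0]
step 14: [-4, 60, 5, -2]
step 15: [-4, 60, 7]
step 16: [-4, 60, 7, -8]
This matches the printout at every step.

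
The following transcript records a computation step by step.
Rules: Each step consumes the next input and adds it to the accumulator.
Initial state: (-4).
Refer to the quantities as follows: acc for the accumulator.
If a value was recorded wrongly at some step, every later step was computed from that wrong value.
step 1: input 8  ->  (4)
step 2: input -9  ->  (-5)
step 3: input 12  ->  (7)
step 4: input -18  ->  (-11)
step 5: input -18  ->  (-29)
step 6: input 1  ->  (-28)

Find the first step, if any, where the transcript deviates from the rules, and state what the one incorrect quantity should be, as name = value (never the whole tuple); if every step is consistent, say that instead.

Recomputing the run from the initial state:
step 1: acc = 4
step 2: acc = -5
step 3: acc = 7
step 4: acc = -11
step 5: acc = -29
step 6: acc = -28
This matches the transcript at every step.

no error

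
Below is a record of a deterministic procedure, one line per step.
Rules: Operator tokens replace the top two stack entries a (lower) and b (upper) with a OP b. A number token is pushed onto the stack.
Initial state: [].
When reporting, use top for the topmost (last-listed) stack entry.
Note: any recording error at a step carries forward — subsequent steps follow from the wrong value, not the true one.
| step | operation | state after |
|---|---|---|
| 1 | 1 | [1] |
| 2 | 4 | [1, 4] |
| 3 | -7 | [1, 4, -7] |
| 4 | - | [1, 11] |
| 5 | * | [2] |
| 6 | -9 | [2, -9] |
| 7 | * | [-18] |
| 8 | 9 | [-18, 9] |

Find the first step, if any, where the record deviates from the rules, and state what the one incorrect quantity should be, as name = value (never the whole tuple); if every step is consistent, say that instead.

step 1: push 1: top = 1 -> confirmed correct
step 2: push 4: top = 4 -> checks out
step 3: push -7: top = -7 -> exactly as logged
step 4: 4 - -7 = 11 -> consistent with the record
step 5: 1 * 11 = 11 -> a discrepancy with the record
That makes step 5 the first incorrect line — top = 11 is what it should show.

step 5, top = 11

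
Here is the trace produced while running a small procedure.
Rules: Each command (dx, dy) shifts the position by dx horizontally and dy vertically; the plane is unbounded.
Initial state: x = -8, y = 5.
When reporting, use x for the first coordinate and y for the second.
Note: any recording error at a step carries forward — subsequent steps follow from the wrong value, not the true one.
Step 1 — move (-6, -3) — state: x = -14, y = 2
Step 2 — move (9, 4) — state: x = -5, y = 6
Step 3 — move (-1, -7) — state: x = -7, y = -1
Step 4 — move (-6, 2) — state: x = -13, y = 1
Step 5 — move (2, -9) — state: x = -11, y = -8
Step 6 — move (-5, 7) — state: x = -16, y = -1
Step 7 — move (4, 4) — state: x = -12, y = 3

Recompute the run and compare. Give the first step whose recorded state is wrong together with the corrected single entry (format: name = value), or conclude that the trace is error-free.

step 3, x = -6

step 1: x = -8 + (-6) = -14, y = 5 + (-3) = 2 -> in agreement
step 2: x = -14 + (9) = -5, y = 2 + (4) = 6 -> checks out
step 3: x = -5 + (-1) = -6, y = 6 + (-7) = -1 -> the entry is off here
First deviation found at step 3; the corrected entry is x = -6.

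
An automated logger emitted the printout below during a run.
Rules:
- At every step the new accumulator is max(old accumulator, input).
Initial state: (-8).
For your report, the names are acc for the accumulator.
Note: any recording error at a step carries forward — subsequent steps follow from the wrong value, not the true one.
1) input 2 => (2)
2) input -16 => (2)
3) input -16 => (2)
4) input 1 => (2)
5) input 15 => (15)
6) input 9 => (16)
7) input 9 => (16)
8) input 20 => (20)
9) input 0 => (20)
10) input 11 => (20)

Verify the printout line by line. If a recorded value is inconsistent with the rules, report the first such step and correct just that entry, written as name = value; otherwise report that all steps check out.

Step 1: acc = max(-8, 2) = 2 — in agreement.
Step 2: acc = max(2, -16) = 2 — checks out.
Step 3: acc = max(2, -16) = 2 — no discrepancy.
Step 4: acc = max(2, 1) = 2 — verified.
Step 5: acc = max(2, 15) = 15 — verified.
Step 6: acc = max(15, 9) = 15 — the printout disagrees here.
That makes step 6 the first incorrect line — acc = 15 is what it should show.

step 6, acc = 15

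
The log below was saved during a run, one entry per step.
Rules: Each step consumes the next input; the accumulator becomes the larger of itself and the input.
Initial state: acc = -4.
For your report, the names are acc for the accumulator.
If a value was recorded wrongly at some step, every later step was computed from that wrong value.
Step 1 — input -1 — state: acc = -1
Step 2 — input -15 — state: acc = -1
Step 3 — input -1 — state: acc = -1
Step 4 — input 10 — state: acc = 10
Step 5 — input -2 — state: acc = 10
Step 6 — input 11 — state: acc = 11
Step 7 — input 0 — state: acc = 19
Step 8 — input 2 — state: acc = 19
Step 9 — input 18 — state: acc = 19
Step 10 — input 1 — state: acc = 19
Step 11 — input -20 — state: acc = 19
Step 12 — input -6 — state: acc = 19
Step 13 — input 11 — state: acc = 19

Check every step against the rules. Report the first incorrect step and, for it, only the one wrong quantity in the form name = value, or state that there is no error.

step 7, acc = 11

Recomputing the run from the initial state:
step 1: acc = -1
step 2: acc = -1
step 3: acc = -1
step 4: acc = 10
step 5: acc = 10
step 6: acc = 11
step 7: acc = 11
step 8: acc = 11
step 9: acc = 18
step 10: acc = 18
step 11: acc = 18
step 12: acc = 18
step 13: acc = 18
The first disagreement with the log is at step 7, where the value should be acc = 11.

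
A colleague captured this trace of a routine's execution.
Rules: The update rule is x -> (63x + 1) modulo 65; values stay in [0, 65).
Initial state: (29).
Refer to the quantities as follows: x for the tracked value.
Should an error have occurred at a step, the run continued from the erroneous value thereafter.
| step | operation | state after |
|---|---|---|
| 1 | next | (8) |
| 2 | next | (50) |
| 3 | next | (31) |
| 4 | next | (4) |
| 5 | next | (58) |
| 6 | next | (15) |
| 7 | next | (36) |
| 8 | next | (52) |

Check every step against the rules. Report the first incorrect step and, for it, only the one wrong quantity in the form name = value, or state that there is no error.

step 8, x = 59

Recomputing the run from the initial state:
step 1: x = 8
step 2: x = 50
step 3: x = 31
step 4: x = 4
step 5: x = 58
step 6: x = 15
step 7: x = 36
step 8: x = 59
The first disagreement with the trace is at step 8, where the value should be x = 59.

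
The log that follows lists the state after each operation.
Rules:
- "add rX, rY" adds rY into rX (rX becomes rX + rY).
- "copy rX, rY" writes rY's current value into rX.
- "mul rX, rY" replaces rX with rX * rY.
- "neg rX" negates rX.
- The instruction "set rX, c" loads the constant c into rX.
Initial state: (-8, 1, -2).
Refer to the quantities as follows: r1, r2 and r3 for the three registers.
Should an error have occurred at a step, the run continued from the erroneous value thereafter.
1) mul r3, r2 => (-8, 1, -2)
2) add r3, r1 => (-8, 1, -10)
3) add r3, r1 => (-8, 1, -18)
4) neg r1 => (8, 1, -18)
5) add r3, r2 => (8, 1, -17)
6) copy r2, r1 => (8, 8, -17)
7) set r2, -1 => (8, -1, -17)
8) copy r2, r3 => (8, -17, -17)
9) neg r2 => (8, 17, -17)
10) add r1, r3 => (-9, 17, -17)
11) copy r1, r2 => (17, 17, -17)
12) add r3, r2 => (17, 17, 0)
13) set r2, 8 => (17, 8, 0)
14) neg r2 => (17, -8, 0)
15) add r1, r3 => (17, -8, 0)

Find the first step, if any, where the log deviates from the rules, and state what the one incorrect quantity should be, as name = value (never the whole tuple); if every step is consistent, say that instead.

Step 1: r3 = -2 * 1 = -2 — no discrepancy.
Step 2: r3 = -2 + -8 = -10 — no discrepancy.
Step 3: r3 = -10 + -8 = -18 — checks out.
Step 4: r1 = -(-8) = 8 — confirmed correct.
Step 5: r3 = -18 + 1 = -17 — no discrepancy.
Step 6: r2 = 8 — same as recorded.
Step 7: r2 = -1 — agrees with the log.
Step 8: r2 = -17 — agrees with the log.
Step 9: r2 = -(-17) = 17 — consistent with the log.
Step 10: r1 = 8 + -17 = -9 — verified.
Step 11: r1 = 17 — verified.
Step 12: r3 = -17 + 17 = 0 — in agreement.
Step 13: r2 = 8 — exactly as logged.
Step 14: r2 = -(8) = -8 — in agreement.
Step 15: r1 = 17 + 0 = 17 — same as recorded.
Each recorded entry agrees with the recomputation.

no error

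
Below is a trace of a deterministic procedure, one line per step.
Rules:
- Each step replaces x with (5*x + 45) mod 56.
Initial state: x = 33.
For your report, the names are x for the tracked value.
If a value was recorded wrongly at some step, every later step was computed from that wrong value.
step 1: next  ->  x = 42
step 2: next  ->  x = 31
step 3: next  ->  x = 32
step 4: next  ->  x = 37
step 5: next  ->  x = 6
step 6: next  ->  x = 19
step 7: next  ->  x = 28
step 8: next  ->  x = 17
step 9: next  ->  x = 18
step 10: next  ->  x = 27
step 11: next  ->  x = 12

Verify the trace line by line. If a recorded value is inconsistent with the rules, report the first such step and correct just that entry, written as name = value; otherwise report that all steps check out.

Recomputing the run from the initial state:
step 1: x = 42
step 2: x = 31
step 3: x = 32
step 4: x = 37
step 5: x = 6
step 6: x = 19
step 7: x = 28
step 8: x = 17
step 9: x = 18
step 10: x = 23
step 11: x = 48
The first disagreement with the trace is at step 10, where the value should be x = 23.

step 10, x = 23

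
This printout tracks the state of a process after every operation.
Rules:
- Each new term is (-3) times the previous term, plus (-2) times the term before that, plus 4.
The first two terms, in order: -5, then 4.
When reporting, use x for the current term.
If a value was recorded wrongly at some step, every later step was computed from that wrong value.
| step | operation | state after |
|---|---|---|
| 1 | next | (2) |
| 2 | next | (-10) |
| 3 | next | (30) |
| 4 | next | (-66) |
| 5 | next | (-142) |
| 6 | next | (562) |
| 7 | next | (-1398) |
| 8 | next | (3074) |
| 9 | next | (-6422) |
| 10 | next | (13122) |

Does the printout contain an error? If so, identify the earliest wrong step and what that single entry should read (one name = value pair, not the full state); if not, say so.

Step 1: x = -3*(4) + (-2)*(-5) + (4) = 2 — verified.
Step 2: x = -3*(2) + (-2)*(4) + (4) = -10 — agrees with the printout.
Step 3: x = -3*(-10) + (-2)*(2) + (4) = 30 — checks out.
Step 4: x = -3*(30) + (-2)*(-10) + (4) = -66 — confirmed correct.
Step 5: x = -3*(-66) + (-2)*(30) + (4) = 142 — the recorded entry deviates here.
So the first discrepancy is step 5, where the right value is x = 142.

step 5, x = 142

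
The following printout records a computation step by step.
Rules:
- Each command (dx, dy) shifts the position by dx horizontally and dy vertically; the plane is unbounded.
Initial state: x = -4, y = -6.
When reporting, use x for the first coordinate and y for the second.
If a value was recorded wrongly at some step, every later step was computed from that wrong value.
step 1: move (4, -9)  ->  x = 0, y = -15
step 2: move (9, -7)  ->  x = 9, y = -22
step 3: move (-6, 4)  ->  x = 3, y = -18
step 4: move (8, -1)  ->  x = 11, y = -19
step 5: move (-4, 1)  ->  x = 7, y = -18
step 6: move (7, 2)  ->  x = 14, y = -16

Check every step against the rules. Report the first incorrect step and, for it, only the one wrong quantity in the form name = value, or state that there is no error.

no error

step 1: x = -4 + (4) = 0, y = -6 + (-9) = -15 -> consistent with the printout
step 2: x = 0 + (9) = 9, y = -15 + (-7) = -22 -> in agreement
step 3: x = 9 + (-6) = 3, y = -22 + (4) = -18 -> in agreement
step 4: x = 3 + (8) = 11, y = -18 + (-1) = -19 -> no discrepancy
step 5: x = 11 + (-4) = 7, y = -19 + (1) = -18 -> confirmed correct
step 6: x = 7 + (7) = 14, y = -18 + (2) = -16 -> checks out
The whole run recomputes cleanly — no discrepancies.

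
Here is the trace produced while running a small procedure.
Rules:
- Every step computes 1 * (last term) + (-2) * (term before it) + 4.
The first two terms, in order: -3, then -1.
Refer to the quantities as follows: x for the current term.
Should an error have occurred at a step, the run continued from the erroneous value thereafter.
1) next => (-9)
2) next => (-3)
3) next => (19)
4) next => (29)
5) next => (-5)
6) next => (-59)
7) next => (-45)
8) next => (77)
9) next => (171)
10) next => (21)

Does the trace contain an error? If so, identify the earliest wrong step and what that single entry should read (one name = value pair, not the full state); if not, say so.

step 1, x = 9

Recomputing the run from the initial state:
step 1: x = 9
step 2: x = 15
step 3: x = 1
step 4: x = -25
step 5: x = -23
step 6: x = 31
step 7: x = 81
step 8: x = 23
step 9: x = -135
step 10: x = -177
The first disagreement with the trace is at step 1, where the value should be x = 9.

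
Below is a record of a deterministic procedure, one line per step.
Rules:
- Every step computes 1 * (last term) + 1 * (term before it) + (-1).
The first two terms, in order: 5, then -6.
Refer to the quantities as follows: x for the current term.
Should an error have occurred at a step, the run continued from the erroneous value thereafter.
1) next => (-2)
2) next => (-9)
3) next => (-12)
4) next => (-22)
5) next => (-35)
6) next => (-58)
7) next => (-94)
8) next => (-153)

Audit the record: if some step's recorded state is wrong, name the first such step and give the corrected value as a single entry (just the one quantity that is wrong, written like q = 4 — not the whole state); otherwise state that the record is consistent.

1. x = 1*(-6) + (1)*(5) + (-1) = -2 (matches)
2. x = 1*(-2) + (1)*(-6) + (-1) = -9 (matches)
3. x = 1*(-9) + (1)*(-2) + (-1) = -12 (verified)
4. x = 1*(-12) + (1)*(-9) + (-1) = -22 (agrees with the record)
5. x = 1*(-22) + (1)*(-12) + (-1) = -35 (same as recorded)
6. x = 1*(-35) + (1)*(-22) + (-1) = -58 (agrees with the record)
7. x = 1*(-58) + (1)*(-35) + (-1) = -94 (confirmed correct)
8. x = 1*(-94) + (1)*(-58) + (-1) = -153 (same as recorded)
The recomputation confirms every line.

no error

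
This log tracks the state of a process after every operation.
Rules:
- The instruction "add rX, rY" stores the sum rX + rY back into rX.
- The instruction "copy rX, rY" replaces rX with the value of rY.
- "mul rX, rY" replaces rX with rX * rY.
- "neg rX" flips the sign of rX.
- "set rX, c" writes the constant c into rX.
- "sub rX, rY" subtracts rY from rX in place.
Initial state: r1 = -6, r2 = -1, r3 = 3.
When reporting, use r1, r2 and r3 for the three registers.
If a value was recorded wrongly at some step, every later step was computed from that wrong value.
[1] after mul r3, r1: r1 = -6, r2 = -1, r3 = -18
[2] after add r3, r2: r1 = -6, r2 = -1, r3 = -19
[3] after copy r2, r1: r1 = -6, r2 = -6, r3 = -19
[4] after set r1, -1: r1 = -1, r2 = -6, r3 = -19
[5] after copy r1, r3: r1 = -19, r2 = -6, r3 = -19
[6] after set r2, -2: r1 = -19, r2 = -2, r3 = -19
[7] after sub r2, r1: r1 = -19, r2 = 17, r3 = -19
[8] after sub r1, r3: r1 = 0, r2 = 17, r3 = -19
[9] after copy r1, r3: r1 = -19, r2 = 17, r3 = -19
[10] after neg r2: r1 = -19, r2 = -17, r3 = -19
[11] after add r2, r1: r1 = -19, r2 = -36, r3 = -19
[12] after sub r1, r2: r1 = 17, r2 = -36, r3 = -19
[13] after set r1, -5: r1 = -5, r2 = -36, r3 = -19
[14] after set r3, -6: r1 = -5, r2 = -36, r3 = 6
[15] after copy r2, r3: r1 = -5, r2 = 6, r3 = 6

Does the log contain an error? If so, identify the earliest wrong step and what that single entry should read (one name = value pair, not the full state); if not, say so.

Step 1: r3 = 3 * -6 = -18 — consistent with the log.
Step 2: r3 = -18 + -1 = -19 — consistent with the log.
Step 3: r2 = -6 — confirmed correct.
Step 4: r1 = -1 — checks out.
Step 5: r1 = -19 — matches.
Step 6: r2 = -2 — agrees with the log.
Step 7: r2 = -2 - -19 = 17 — same as recorded.
Step 8: r1 = -19 - -19 = 0 — consistent with the log.
Step 9: r1 = -19 — verified.
Step 10: r2 = -(17) = -17 — verified.
Step 11: r2 = -17 + -19 = -36 — agrees with the log.
Step 12: r1 = -19 - -36 = 17 — checks out.
Step 13: r1 = -5 — no discrepancy.
Step 14: r3 = -6 — not what was recorded.
The audit stops at step 14: the recorded entry is wrong and should be r3 = -6.

step 14, r3 = -6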